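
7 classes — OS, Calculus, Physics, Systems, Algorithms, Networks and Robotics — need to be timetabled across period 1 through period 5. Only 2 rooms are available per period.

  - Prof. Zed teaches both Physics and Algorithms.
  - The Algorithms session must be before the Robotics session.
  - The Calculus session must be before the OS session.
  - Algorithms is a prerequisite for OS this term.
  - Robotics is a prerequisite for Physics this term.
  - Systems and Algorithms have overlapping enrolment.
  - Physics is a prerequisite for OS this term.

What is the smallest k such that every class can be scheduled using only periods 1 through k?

4 periods

The precedence chain requires at least 4 distinct periods.
With at most 2 per period and 7 classes, at least 4 periods are needed.
4 works (last occupied period: period 4): for example Algorithms in period 1, Robotics in period 2, OS in period 4, Calculus in period 1, Networks in period 3, Systems in period 2, Physics in period 3.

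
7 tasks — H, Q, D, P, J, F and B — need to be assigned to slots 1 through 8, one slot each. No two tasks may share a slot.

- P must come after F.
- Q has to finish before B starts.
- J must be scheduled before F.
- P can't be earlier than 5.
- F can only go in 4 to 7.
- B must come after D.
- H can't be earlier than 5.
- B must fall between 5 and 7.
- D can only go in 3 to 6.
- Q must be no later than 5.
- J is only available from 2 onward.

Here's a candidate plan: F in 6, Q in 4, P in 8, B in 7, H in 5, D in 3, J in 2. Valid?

B must come after D — holds.
Q must be no later than 5 — holds.
H can't be earlier than 5 — holds.
No two tasks may share a slot — holds.
F can only go in 4 to 7 — holds.
B must fall between 5 and 7 — holds.
P must come after F — holds.
J is only available from 2 onward — holds.
P can't be earlier than 5 — holds.
D can only go in 3 to 6 — holds.
Q has to finish before B starts — holds.
J must be scheduled before F — holds.

Valid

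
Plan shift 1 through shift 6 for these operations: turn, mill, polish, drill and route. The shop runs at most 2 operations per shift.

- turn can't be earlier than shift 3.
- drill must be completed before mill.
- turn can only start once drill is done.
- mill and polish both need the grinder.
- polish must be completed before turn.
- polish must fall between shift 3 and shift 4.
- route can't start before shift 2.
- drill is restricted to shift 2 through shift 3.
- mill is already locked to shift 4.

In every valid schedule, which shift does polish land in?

polish's window is shift 3–shift 4.
mill is fixed at shift 4, and polish can't share a shift with mill.
So polish must be shift 3.

shift 3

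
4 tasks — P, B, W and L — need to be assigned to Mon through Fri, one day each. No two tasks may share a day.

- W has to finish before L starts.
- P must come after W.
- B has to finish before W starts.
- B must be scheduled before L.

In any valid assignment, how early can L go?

Wed

Precedence pushes L to at least Wed.
L at Wed is achievable: L in Wed; W in Tue; B in Mon; P in Thu.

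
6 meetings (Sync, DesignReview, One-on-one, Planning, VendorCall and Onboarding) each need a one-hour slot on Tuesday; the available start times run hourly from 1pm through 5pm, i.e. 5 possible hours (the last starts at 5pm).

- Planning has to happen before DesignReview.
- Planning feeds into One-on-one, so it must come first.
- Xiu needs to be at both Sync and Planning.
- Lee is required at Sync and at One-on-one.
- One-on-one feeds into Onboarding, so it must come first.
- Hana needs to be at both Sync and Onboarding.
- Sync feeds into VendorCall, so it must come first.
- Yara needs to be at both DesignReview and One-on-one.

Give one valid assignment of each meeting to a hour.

One-on-one -> 2pm; VendorCall -> 4pm; Onboarding -> 4pm; DesignReview -> 3pm; Sync -> 3pm; Planning -> 1pm

Checking: One-on-one(2pm) before Onboarding(4pm); Planning(1pm) before One-on-one(2pm); Planning(1pm) before DesignReview(3pm); Sync(3pm) before VendorCall(4pm); DesignReview(3pm) != One-on-one(2pm); Sync(3pm) != Planning(1pm); Sync(3pm) != One-on-one(2pm); Sync(3pm) != Onboarding(4pm).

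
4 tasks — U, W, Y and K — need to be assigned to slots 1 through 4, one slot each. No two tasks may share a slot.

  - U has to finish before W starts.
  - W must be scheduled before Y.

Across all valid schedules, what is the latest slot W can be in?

3

Precedence pushes W to at least 2; downstream work caps W at 3.
W at 3 is achievable: W in 3; Y in 4; U in 1; K in 2.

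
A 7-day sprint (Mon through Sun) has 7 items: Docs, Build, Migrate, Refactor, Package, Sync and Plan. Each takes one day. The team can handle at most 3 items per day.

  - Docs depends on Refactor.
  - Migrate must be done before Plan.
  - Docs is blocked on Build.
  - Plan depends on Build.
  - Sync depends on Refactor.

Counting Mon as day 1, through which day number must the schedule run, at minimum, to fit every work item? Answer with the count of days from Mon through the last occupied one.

The precedence chain requires at least 2 distinct days.
With at most 3 per day and 7 work items, at least 3 days are needed.
3 works (last occupied day: Wed): for example Package in Wed, Migrate in Mon, Refactor in Mon, Docs in Tue, Plan in Tue, Build in Mon, Sync in Tue.

3 days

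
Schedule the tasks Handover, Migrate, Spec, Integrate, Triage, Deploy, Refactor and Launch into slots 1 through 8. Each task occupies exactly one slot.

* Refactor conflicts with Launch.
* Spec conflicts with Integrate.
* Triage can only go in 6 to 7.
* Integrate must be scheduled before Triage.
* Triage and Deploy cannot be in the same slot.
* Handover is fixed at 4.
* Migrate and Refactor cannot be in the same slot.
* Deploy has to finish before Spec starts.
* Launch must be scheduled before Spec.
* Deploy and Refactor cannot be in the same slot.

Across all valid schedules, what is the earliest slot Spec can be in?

2

Precedence pushes Spec to at least 2.
Spec at 2 is achievable: Deploy in 1; Spec in 2; Triage in 6; Refactor in 2; Integrate in 1; Launch in 1; Migrate in 1; Handover in 4.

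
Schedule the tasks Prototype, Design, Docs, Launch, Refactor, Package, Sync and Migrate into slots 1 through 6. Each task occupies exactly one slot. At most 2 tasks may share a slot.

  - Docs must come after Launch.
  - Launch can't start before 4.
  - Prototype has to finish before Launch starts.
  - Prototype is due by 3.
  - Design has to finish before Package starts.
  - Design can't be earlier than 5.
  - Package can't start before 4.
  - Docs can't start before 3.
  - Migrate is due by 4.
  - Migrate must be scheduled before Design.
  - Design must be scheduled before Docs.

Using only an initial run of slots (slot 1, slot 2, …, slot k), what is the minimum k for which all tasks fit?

The precedence chain requires at least 3 distinct slots.
With at most 2 per slot and 8 tasks, at least 4 slots are needed.
Propagating the time windows through the other constraints, Docs can't land before 6, so the schedule must run through at least slot 6.
6 works (last occupied slot: 6): for example Migrate -> 1; Prototype -> 1; Launch -> 4; Design -> 5; Docs -> 6; Refactor -> 2; Package -> 6; Sync -> 2.

6 slots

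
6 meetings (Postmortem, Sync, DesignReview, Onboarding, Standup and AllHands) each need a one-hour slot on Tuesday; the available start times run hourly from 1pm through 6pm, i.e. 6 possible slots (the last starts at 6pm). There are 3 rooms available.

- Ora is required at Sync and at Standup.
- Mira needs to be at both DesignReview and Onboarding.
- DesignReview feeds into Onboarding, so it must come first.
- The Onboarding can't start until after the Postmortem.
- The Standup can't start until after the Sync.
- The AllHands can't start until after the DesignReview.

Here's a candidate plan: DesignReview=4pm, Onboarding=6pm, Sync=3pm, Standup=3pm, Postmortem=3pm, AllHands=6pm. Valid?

Invalid. Ora is required at Sync and at Standup.

Ora is required at Sync and at Standup — violated.
The Onboarding can't start until after the Postmortem — holds.
The AllHands can't start until after the DesignReview — holds.
The Standup can't start until after the Sync — violated.
Mira needs to be at both DesignReview and Onboarding — holds.
DesignReview feeds into Onboarding, so it must come first — holds.
There are 3 rooms available — holds.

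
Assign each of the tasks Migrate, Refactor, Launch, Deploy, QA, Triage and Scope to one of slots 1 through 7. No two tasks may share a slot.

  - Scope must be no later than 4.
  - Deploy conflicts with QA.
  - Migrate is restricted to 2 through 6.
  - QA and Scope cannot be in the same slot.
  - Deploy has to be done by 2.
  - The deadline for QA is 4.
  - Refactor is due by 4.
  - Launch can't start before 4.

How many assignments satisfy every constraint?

Splitting on Migrate: it can be 5 (24), 6 (24). Listing each branch's schedules as (Refactor, Launch, Deploy, QA, Triage, Scope):
Migrate=5: (1,6,2,3,7,4) (1,6,2,4,7,3) (1,7,2,3,6,4) (1,7,2,4,6,3) (2,6,1,3,7,4) (2,6,1,4,7,3) (2,7,1,3,6,4) (2,7,1,4,6,3) (3,6,1,2,7,4) (3,6,1,4,7,2) (3,6,2,1,7,4) (3,6,2,4,7,1) (3,7,1,2,6,4) (3,7,1,4,6,2) (3,7,2,1,6,4) (3,7,2,4,6,1) (4,6,1,2,7,3) (4,6,1,3,7,2) (4,6,2,1,7,3) (4,6,2,3,7,1) (4,7,1,2,6,3) (4,7,1,3,6,2) (4,7,2,1,6,3) (4,7,2,3,6,1) — 24.
Migrate=6: (1,5,2,3,7,4) (1,5,2,4,7,3) (1,7,2,3,5,4) (1,7,2,4,5,3) (2,5,1,3,7,4) (2,5,1,4,7,3) (2,7,1,3,5,4) (2,7,1,4,5,3) (3,5,1,2,7,4) (3,5,1,4,7,2) (3,5,2,1,7,4) (3,5,2,4,7,1) (3,7,1,2,5,4) (3,7,1,4,5,2) (3,7,2,1,5,4) (3,7,2,4,5,1) (4,5,1,2,7,3) (4,5,1,3,7,2) (4,5,2,1,7,3) (4,5,2,3,7,1) (4,7,1,2,5,3) (4,7,1,3,5,2) (4,7,2,1,5,3) (4,7,2,3,5,1) — 24.
Summing: 24 + 24 = 48.

48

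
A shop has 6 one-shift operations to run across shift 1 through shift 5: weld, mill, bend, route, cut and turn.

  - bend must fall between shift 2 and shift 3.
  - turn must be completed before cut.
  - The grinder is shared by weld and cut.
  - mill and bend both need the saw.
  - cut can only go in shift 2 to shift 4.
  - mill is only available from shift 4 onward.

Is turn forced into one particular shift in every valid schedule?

turn can be shift 1 (e.g. route -> shift 1, weld -> shift 1, mill -> shift 4, cut -> shift 2, bend -> shift 2, turn -> shift 1) or shift 2 (e.g. weld -> shift 1, bend -> shift 2, turn -> shift 2, cut -> shift 3, mill -> shift 4, route -> shift 1).

No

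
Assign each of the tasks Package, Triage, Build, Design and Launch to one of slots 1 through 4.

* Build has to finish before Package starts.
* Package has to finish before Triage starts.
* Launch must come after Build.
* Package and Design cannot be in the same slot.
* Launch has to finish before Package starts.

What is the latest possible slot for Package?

Precedence pushes Package to at least 3; downstream work caps Package at 3.
Package at 3 is achievable: Design in 1; Launch in 2; Triage in 4; Build in 1; Package in 3.

3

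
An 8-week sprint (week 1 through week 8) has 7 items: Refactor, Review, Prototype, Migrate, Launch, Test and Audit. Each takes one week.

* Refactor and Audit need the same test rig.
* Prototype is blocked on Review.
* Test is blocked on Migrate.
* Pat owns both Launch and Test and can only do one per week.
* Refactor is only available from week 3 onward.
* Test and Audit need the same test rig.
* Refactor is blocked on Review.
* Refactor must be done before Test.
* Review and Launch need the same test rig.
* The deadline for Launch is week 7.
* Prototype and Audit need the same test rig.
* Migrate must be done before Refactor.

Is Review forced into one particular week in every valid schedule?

Review can be week 1 (e.g. Launch in week 2, Audit in week 1, Test in week 4, Review in week 1, Migrate in week 1, Refactor in week 3, Prototype in week 2) or week 2 (e.g. Review -> week 2; Refactor -> week 3; Migrate -> week 1; Test -> week 4; Prototype -> week 3; Launch -> week 1; Audit -> week 1).

No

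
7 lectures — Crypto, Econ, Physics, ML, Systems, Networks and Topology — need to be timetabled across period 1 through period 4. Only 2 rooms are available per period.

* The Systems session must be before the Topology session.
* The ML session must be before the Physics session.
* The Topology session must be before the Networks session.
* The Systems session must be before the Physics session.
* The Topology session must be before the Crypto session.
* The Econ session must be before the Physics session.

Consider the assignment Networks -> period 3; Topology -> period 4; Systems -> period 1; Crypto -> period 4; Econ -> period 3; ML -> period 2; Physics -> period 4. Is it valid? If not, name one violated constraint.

Invalid. Only 2 rooms are available per period.

The ML session must be before the Physics session — holds.
The Systems session must be before the Physics session — holds.
The Econ session must be before the Physics session — holds.
The Systems session must be before the Topology session — holds.
The Topology session must be before the Crypto session — violated.
Only 2 rooms are available per period — violated.
The Topology session must be before the Networks session — violated.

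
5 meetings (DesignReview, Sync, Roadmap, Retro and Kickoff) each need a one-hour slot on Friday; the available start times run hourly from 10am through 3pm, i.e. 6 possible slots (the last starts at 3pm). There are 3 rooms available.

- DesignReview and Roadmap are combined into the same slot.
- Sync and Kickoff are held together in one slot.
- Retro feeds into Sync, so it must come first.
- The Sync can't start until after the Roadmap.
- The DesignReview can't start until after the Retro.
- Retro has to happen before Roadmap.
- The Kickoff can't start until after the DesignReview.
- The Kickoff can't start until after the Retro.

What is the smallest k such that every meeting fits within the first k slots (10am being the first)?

3 slots

The precedence chain requires at least 3 distinct slots.
With at most 3 per slot and 5 meetings, at least 2 slots are needed.
3 works (last occupied slot: 12pm): for example Retro in 10am; DesignReview in 11am; Kickoff in 12pm; Roadmap in 11am; Sync in 12pm.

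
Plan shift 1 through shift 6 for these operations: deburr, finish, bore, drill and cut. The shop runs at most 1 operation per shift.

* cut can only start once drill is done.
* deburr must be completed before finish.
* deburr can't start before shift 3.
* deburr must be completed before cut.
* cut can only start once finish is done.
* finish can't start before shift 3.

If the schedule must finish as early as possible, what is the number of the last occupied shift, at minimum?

The precedence chain requires at least 3 distinct shifts.
With at most 1 per shift and 5 operations, at least 5 shifts are needed.
Propagating the time windows through the other constraints, cut can't land before shift 5, so the schedule must run through at least shift 5.
5 works (last occupied shift: shift 5): for example finish -> shift 4, cut -> shift 5, deburr -> shift 3, bore -> shift 2, drill -> shift 1.

shift 5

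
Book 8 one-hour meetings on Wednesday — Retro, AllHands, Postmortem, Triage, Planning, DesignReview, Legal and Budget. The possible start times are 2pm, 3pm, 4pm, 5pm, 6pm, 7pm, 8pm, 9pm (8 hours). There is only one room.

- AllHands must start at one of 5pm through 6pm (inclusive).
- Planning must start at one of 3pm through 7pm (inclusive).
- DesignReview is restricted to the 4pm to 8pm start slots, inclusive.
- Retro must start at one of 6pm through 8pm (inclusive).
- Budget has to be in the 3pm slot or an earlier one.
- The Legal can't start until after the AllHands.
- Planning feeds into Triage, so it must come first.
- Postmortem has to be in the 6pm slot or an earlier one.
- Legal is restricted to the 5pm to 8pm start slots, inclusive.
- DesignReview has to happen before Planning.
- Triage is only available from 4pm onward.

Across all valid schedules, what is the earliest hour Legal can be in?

Legal is available from 5pm; precedence pushes Legal to at least 6pm; Legal's own window allows nothing later than 8pm.
Legal at 6pm is achievable: Planning in 7pm; Retro in 8pm; Budget in 2pm; Legal in 6pm; DesignReview in 4pm; Triage in 9pm; AllHands in 5pm; Postmortem in 3pm.

6pm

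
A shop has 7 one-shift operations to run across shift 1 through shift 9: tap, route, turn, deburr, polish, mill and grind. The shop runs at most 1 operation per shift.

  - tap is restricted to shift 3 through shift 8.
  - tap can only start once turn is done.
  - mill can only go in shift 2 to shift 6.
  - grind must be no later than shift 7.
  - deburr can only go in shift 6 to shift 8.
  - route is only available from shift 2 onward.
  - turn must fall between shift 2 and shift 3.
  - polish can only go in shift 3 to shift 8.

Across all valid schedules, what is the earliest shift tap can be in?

Tap is available from shift 3; tap's own window allows nothing later than shift 8.
tap at shift 3 is achievable: route -> shift 7; polish -> shift 5; grind -> shift 1; mill -> shift 4; deburr -> shift 6; turn -> shift 2; tap -> shift 3.

shift 3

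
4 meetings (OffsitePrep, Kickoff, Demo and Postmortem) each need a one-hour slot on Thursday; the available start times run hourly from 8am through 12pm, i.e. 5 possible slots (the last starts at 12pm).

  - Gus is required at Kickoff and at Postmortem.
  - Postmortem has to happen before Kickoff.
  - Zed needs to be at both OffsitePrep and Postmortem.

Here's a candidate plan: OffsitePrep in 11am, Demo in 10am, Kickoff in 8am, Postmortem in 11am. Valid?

Invalid. Postmortem has to happen before Kickoff.

Zed needs to be at both OffsitePrep and Postmortem — violated.
Postmortem has to happen before Kickoff — violated.
Gus is required at Kickoff and at Postmortem — holds.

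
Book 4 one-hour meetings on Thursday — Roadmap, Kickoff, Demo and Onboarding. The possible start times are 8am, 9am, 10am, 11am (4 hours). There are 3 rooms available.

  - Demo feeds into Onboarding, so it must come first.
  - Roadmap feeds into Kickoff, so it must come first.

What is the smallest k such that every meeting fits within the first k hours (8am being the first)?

The precedence chain requires at least 2 distinct hours.
With at most 3 per hour and 4 meetings, at least 2 hours are needed.
2 works (last occupied hour: 9am): for example Roadmap -> 8am; Onboarding -> 9am; Kickoff -> 9am; Demo -> 8am.

2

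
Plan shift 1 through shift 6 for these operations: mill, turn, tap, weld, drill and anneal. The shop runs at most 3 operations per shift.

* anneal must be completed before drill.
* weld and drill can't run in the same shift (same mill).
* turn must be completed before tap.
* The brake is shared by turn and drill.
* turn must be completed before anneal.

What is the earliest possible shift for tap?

shift 2

Precedence pushes tap to at least shift 2.
tap at shift 2 is achievable: drill in shift 3, weld in shift 1, mill in shift 1, tap in shift 2, turn in shift 1, anneal in shift 2.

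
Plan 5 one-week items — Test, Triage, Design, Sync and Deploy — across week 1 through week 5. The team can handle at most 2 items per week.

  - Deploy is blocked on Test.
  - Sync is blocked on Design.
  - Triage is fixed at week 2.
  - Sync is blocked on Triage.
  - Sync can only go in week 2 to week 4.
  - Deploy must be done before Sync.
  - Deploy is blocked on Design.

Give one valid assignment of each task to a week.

Design -> week 1, Sync -> week 3, Deploy -> week 2, Test -> week 1, Triage -> week 2

Checking: Deploy(week 2) before Sync(week 3); Test(week 1) before Deploy(week 2); Design(week 1) before Sync(week 3); Design(week 1) before Deploy(week 2); Triage(week 2) before Sync(week 3); Sync=week 3 in [week 2,week 4]; Triage=week 2 in [week 2,week 2]; max 2 per week (cap 2).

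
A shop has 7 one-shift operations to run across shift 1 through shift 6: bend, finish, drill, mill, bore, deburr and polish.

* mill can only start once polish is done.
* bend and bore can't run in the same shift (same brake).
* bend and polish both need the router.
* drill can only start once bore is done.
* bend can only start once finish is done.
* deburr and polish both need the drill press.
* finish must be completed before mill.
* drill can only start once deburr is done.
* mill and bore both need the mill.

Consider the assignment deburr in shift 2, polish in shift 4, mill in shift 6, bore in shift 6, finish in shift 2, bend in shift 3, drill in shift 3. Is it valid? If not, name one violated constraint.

drill can only start once bore is done — violated.
finish must be completed before mill — holds.
mill can only start once polish is done — holds.
drill can only start once deburr is done — holds.
deburr and polish both need the drill press — holds.
bend and bore can't run in the same shift (same brake) — holds.
mill and bore both need the mill — violated.
bend can only start once finish is done — holds.
bend and polish both need the router — holds.

Invalid. mill and bore both need the mill.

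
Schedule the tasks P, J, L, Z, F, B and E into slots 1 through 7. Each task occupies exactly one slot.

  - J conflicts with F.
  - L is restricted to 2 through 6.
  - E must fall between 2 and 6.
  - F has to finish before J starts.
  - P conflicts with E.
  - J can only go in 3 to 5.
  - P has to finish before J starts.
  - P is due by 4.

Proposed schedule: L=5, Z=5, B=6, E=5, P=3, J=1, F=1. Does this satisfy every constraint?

F has to finish before J starts — violated.
J can only go in 3 to 5 — violated.
J conflicts with F — violated.
P conflicts with E — holds.
E must fall between 2 and 6 — holds.
P has to finish before J starts — violated.
L is restricted to 2 through 6 — holds.
P is due by 4 — holds.

No. P has to finish before J starts is not satisfied.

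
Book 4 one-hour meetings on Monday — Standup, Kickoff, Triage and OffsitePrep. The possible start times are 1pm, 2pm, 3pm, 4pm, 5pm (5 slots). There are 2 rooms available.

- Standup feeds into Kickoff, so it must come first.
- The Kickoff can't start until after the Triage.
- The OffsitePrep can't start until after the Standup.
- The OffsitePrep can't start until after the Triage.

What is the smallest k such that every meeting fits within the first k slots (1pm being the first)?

The precedence chain requires at least 2 distinct slots.
With at most 2 per slot and 4 meetings, at least 2 slots are needed.
2 works (last occupied slot: 2pm): for example Standup -> 1pm, Triage -> 1pm, Kickoff -> 2pm, OffsitePrep -> 2pm.

2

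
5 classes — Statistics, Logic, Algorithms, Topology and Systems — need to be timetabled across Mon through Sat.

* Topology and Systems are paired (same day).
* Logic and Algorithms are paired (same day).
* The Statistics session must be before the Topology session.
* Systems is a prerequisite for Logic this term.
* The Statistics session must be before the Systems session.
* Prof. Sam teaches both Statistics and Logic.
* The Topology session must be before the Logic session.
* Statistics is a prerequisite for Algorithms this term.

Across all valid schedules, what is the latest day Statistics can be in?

Downstream work caps Statistics at Thu.
Statistics at Thu is achievable: Algorithms -> Sat, Systems -> Fri, Statistics -> Thu, Logic -> Sat, Topology -> Fri.

Thu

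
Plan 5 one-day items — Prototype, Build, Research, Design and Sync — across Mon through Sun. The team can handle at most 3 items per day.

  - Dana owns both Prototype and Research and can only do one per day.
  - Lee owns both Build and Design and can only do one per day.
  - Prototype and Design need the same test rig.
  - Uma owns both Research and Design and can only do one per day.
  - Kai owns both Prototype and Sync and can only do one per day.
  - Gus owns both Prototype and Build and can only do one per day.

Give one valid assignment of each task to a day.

Research in Tue, Prototype in Mon, Design in Wed, Sync in Tue, Build in Tue

Checking: Prototype(Mon) != Design(Wed); Research(Tue) != Design(Wed); Prototype(Mon) != Research(Tue); Build(Tue) != Design(Wed); Prototype(Mon) != Build(Tue); Prototype(Mon) != Sync(Tue); max 3 per day (cap 3).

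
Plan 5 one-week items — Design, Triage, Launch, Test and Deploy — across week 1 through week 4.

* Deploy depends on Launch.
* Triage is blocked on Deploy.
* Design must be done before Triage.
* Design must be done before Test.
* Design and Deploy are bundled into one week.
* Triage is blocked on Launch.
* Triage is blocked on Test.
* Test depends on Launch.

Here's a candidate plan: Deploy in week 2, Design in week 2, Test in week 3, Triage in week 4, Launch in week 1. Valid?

Design must be done before Test — holds.
Design and Deploy are bundled into one week — holds.
Triage is blocked on Deploy — holds.
Deploy depends on Launch — holds.
Triage is blocked on Test — holds.
Test depends on Launch — holds.
Design must be done before Triage — holds.
Triage is blocked on Launch — holds.

Valid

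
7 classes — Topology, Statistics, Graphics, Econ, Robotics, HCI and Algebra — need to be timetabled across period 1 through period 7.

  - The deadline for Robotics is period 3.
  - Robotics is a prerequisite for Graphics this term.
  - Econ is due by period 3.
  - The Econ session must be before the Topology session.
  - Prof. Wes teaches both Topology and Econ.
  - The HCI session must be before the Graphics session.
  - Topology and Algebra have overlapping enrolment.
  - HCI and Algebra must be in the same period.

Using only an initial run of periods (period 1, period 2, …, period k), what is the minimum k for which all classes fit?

2 periods

The precedence chain requires at least 2 distinct periods.
2 works (last occupied period: period 2): for example Graphics in period 2; Econ in period 1; HCI in period 1; Algebra in period 1; Topology in period 2; Robotics in period 1; Statistics in period 1.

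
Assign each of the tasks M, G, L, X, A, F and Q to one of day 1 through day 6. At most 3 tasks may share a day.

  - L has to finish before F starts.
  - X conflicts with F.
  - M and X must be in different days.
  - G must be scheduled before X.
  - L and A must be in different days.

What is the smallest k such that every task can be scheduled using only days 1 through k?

3

The precedence chain requires at least 2 distinct days.
With at most 3 per day and 7 tasks, at least 3 days are needed.
3 works (last occupied day: day 3): for example F in day 3, A in day 2, G in day 1, L in day 1, Q in day 2, M in day 1, X in day 2.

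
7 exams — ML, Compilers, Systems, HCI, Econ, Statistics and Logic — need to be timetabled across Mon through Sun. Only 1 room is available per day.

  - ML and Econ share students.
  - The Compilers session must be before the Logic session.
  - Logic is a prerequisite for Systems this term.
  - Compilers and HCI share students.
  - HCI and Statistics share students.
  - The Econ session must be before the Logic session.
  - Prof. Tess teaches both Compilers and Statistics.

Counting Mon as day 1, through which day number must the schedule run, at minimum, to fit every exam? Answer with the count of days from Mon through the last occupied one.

The precedence chain requires at least 3 distinct days.
With at most 1 per day and 7 exams, at least 7 days are needed.
7 works (last occupied day: Sun): for example Statistics in Sun; ML in Fri; Systems in Thu; Econ in Tue; Logic in Wed; Compilers in Mon; HCI in Sat.

7 days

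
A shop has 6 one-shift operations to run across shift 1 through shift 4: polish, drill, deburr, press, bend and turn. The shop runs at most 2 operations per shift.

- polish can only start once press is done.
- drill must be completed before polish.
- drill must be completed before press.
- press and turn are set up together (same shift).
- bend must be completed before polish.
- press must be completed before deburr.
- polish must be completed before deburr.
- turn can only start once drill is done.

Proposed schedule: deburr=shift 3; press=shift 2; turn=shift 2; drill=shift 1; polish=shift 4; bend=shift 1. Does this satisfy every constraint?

press and turn are set up together (same shift) — holds.
turn can only start once drill is done — holds.
The shop runs at most 2 operations per shift — holds.
polish can only start once press is done — holds.
press must be completed before deburr — holds.
drill must be completed before polish — holds.
drill must be completed before press — holds.
bend must be completed before polish — holds.
polish must be completed before deburr — violated.

No — it violates: polish must be completed before deburr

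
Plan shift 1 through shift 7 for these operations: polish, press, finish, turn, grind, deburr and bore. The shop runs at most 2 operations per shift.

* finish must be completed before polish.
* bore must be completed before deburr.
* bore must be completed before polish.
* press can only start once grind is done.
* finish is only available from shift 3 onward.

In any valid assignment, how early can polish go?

Precedence pushes polish to at least shift 4.
polish at shift 4 is achievable: polish -> shift 4; press -> shift 2; deburr -> shift 2; bore -> shift 1; grind -> shift 1; finish -> shift 3; turn -> shift 3.

shift 4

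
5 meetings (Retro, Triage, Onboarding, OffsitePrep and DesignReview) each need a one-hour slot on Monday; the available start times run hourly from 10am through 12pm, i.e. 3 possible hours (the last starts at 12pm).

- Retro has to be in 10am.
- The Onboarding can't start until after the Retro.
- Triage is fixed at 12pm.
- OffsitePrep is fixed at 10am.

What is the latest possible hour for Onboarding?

12pm

Precedence pushes Onboarding to at least 11am.
Onboarding at 12pm is achievable: DesignReview=10am; Onboarding=12pm; OffsitePrep=10am; Retro=10am; Triage=12pm.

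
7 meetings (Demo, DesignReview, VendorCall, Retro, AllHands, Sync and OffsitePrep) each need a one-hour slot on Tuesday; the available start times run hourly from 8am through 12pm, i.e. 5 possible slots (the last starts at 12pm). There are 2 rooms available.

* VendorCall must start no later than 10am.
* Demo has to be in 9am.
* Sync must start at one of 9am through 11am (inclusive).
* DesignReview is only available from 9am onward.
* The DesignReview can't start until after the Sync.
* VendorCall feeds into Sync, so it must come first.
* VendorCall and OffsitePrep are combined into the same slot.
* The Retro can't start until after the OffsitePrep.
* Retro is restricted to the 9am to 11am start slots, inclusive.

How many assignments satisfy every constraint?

Splitting on DesignReview: it can be 10am (5), 11am (14), 12pm (29). Listing each branch's schedules as (Demo, VendorCall, Retro, AllHands, Sync, OffsitePrep):
DesignReview=10am: (9am,8am,10am,11am,9am,8am) (9am,8am,10am,12pm,9am,8am) (9am,8am,11am,10am,9am,8am) (9am,8am,11am,11am,9am,8am) (9am,8am,11am,12pm,9am,8am) — 5.
DesignReview=11am: (9am,8am,9am,10am,10am,8am) (9am,8am,9am,11am,10am,8am) (9am,8am,9am,12pm,10am,8am) (9am,8am,10am,9am,10am,8am) (9am,8am,10am,10am,9am,8am) (9am,8am,10am,11am,9am,8am) (9am,8am,10am,11am,10am,8am) (9am,8am,10am,12pm,9am,8am) (9am,8am,10am,12pm,10am,8am) (9am,8am,11am,9am,10am,8am) (9am,8am,11am,10am,9am,8am) (9am,8am,11am,10am,10am,8am) (9am,8am,11am,12pm,9am,8am) (9am,8am,11am,12pm,10am,8am) — 14.
DesignReview=12pm: (9am,8am,9am,10am,10am,8am) (9am,8am,9am,10am,11am,8am) (9am,8am,9am,11am,10am,8am) (9am,8am,9am,11am,11am,8am) (9am,8am,9am,12pm,10am,8am) (9am,8am,9am,12pm,11am,8am) (9am,8am,10am,9am,10am,8am) (9am,8am,10am,9am,11am,8am) (9am,8am,10am,10am,9am,8am) (9am,8am,10am,10am,11am,8am) (9am,8am,10am,11am,9am,8am) (9am,8am,10am,11am,10am,8am) (9am,8am,10am,11am,11am,8am) (9am,8am,10am,12pm,9am,8am) (9am,8am,10am,12pm,10am,8am) (9am,8am,10am,12pm,11am,8am) (9am,8am,11am,9am,10am,8am) (9am,8am,11am,9am,11am,8am) (9am,8am,11am,10am,9am,8am) (9am,8am,11am,10am,10am,8am) (9am,8am,11am,10am,11am,8am) (9am,8am,11am,11am,9am,8am) (9am,8am,11am,11am,10am,8am) (9am,8am,11am,12pm,9am,8am) (9am,8am,11am,12pm,10am,8am) (9am,8am,11am,12pm,11am,8am) (9am,10am,11am,8am,11am,10am) (9am,10am,11am,9am,11am,10am) (9am,10am,11am,12pm,11am,10am) — 29.
Summing: 5 + 14 + 29 = 48.

48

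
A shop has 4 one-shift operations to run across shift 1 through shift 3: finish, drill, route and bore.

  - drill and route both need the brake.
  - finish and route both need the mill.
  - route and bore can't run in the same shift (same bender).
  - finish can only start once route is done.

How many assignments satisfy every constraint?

12

Splitting on finish: it can be shift 2 (4), shift 3 (8). Listing each branch's schedules as (drill, route, bore) by shift number:
finish=shift 2: (2,1,2) (2,1,3) (3,1,2) (3,1,3) — 4.
finish=shift 3: (1,2,1) (1,2,3) (2,1,2) (2,1,3) (3,1,2) (3,1,3) (3,2,1) (3,2,3) — 8.
Summing: 4 + 8 = 12.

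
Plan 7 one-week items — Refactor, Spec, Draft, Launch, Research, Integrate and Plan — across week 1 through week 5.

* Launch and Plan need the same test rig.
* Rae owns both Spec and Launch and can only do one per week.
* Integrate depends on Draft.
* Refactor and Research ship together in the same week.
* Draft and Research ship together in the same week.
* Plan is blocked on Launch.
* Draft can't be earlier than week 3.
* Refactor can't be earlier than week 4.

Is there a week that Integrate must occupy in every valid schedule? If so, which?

Precedence pushes Integrate to at least week 5.
So Integrate is pinned to week 5.

week 5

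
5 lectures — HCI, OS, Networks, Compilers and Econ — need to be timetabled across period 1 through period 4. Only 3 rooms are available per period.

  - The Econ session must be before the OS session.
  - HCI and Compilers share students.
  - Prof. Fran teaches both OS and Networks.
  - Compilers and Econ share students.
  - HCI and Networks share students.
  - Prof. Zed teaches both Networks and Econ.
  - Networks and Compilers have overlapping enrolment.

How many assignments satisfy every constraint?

Splitting on HCI: it can be period 1 (15), period 2 (13), period 3 (11), period 4 (9). Listing each branch's schedules as (OS, Networks, Compilers, Econ) by period number:
HCI=period 1: (2,3,2,1) (2,3,4,1) (2,4,2,1) (2,4,3,1) (3,2,3,1) (3,2,4,1) (3,4,2,1) (3,4,3,1) (3,4,3,2) (4,2,3,1) (4,2,4,1) (4,2,4,3) (4,3,2,1) (4,3,4,1) (4,3,4,2) — 15.
HCI=period 2: (2,3,4,1) (2,4,3,1) (3,1,3,2) (3,1,4,2) (3,4,1,2) (3,4,3,1) (3,4,3,2) (4,1,3,2) (4,1,4,2) (4,1,4,3) (4,3,1,2) (4,3,4,1) (4,3,4,2) — 13.
HCI=period 3: (2,4,2,1) (3,1,4,2) (3,2,4,1) (3,4,1,2) (3,4,2,1) (4,1,2,3) (4,1,4,2) (4,1,4,3) (4,2,1,3) (4,2,4,1) (4,2,4,3) — 11.
HCI=period 4: (2,3,2,1) (3,1,3,2) (3,2,3,1) (4,1,2,3) (4,1,3,2) (4,2,1,3) (4,2,3,1) (4,3,1,2) (4,3,2,1) — 9.
Summing: 15 + 13 + 11 + 9 = 48.

48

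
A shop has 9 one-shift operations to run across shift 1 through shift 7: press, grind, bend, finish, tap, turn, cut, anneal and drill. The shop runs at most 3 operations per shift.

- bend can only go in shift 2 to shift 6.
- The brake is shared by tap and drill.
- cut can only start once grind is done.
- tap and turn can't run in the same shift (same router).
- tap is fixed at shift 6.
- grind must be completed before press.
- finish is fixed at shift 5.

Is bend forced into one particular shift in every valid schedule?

No

bend can be shift 2 (e.g. anneal -> shift 1, turn -> shift 1, tap -> shift 6, grind -> shift 1, press -> shift 2, cut -> shift 2, bend -> shift 2, finish -> shift 5, drill -> shift 3) or shift 3 (e.g. tap in shift 6; grind in shift 1; anneal in shift 1; bend in shift 3; finish in shift 5; cut in shift 2; drill in shift 2; press in shift 2; turn in shift 1).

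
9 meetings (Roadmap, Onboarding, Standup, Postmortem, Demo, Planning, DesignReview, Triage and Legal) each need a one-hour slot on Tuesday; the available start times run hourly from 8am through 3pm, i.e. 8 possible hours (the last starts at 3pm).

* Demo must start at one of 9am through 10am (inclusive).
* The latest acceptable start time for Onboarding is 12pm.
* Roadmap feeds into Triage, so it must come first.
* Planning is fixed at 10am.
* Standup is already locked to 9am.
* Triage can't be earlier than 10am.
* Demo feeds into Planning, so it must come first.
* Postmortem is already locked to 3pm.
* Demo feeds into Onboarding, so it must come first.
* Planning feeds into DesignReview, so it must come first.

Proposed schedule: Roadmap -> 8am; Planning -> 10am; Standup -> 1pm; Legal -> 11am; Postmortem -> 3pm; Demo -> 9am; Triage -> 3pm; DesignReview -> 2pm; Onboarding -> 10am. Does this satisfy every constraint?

No — it violates: Standup is already locked to 9am

Planning feeds into DesignReview, so it must come first — holds.
The latest acceptable start time for Onboarding is 12pm — holds.
Planning is fixed at 10am — holds.
Postmortem is already locked to 3pm — holds.
Roadmap feeds into Triage, so it must come first — holds.
Triage can't be earlier than 10am — holds.
Demo feeds into Planning, so it must come first — holds.
Demo must start at one of 9am through 10am (inclusive) — holds.
Standup is already locked to 9am — violated.
Demo feeds into Onboarding, so it must come first — holds.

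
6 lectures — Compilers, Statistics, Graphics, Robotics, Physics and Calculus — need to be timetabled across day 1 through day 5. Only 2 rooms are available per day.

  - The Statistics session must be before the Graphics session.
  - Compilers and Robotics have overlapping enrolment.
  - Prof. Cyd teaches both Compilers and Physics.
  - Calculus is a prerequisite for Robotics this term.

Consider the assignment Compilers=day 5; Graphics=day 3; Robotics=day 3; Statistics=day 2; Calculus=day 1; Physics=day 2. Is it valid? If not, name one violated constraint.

Compilers and Robotics have overlapping enrolment — holds.
Calculus is a prerequisite for Robotics this term — holds.
The Statistics session must be before the Graphics session — holds.
Only 2 rooms are available per day — holds.
Prof. Cyd teaches both Compilers and Physics — holds.

Yes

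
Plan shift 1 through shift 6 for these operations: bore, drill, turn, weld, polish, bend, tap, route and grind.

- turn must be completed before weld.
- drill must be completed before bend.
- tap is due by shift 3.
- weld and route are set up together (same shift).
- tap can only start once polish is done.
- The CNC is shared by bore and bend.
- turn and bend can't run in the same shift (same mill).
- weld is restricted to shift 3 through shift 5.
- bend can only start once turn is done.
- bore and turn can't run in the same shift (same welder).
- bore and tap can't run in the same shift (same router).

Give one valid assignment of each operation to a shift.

grind -> shift 1; tap -> shift 2; bend -> shift 2; turn -> shift 1; bore -> shift 3; drill -> shift 1; weld -> shift 3; polish -> shift 1; route -> shift 3

Checking: polish(shift 1) before tap(shift 2); drill(shift 1) before bend(shift 2); turn(shift 1) before weld(shift 3); turn(shift 1) before bend(shift 2); turn(shift 1) != bend(shift 2); bore(shift 3) != bend(shift 2); bore(shift 3) != tap(shift 2); bore(shift 3) != turn(shift 1); weld = route = shift 3; weld=shift 3 in [shift 3,shift 5]; tap=shift 2 in [shift 1,shift 3].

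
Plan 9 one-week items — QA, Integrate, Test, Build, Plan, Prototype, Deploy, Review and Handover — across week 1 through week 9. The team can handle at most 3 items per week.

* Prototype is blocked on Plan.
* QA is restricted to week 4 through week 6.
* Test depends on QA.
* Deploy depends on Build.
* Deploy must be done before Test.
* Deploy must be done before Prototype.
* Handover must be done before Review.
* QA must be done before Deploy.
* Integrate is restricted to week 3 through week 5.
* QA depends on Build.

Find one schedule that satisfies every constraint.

Handover -> week 1, Prototype -> week 6, Review -> week 2, Deploy -> week 5, QA -> week 4, Integrate -> week 3, Test -> week 6, Build -> week 1, Plan -> week 1

Checking: Deploy(week 5) before Test(week 6); QA(week 4) before Test(week 6); Build(week 1) before QA(week 4); Handover(week 1) before Review(week 2); Deploy(week 5) before Prototype(week 6); QA(week 4) before Deploy(week 5); Plan(week 1) before Prototype(week 6); Build(week 1) before Deploy(week 5); Integrate=week 3 in [week 3,week 5]; QA=week 4 in [week 4,week 6]; max 3 per week (cap 3).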